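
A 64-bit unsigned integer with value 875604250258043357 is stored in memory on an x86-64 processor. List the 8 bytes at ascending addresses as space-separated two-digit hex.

DD F1 73 2C 6D C5 26 0C

875604250258043357 in hexadecimal, padded to 64 bits, is 0x0C26C56D2C73F1DD.
Split into bytes (most-significant first): 0C 26 C5 6D 2C 73 F1 DD.
Little-endian stores the least-significant byte at the lowest address.
So at ascending addresses the bytes are DD F1 73 2C 6D C5 26 0C.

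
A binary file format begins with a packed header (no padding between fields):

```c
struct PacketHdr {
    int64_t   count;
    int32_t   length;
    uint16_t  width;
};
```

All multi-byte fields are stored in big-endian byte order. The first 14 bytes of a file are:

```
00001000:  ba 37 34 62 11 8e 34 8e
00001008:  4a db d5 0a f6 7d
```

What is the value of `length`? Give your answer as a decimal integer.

`length` follows `count` (8 bytes), so it starts at byte offset 8 and occupies 4 bytes.
Bytes at offsets 8..11: 4A DB D5 0A.
Big-endian stores the most-significant byte at the lowest address.
The bytes are already most-significant first: 0x4ADBD50A.
0x4ADBD50A = 1255920906.

1255920906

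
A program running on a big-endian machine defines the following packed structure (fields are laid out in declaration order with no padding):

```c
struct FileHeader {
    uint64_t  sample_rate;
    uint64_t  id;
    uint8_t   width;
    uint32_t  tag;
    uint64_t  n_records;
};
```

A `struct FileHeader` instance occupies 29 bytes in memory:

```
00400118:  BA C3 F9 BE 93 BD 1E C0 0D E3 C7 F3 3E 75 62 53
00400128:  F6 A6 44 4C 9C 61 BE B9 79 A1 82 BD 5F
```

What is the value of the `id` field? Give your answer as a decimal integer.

1000863389745242707

`id` follows `sample_rate` (8 bytes), so it starts at byte offset 8 and occupies 8 bytes.
Bytes at offsets 8..15: 0D E3 C7 F3 3E 75 62 53.
Big-endian: lowest address holds the most-significant byte.
The bytes are already most-significant first: 0x0DE3C7F33E756253.
0x0DE3C7F33E756253 = 1000863389745242707.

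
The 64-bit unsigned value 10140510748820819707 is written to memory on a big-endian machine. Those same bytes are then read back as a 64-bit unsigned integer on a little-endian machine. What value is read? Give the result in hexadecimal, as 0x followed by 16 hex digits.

0xFBCE7EA0CC54BA8C

10140510748820819707 in 64-bit hexadecimal is 0x8CBA54CCA07ECEFB.
Stored big-endian, the bytes at ascending addresses are 8C BA 54 CC A0 7E CE FB.
Read back as little-endian, the first byte is least significant, giving 0xFBCE7EA0CC54BA8C.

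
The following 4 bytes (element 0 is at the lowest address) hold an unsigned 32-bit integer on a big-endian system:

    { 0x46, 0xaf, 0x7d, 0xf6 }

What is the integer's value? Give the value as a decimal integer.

Big-endian: lowest address holds the most-significant byte.
The bytes are already most-significant first: 0x46AF7DF6.
0x46AF7DF6 = 1185906166.

1185906166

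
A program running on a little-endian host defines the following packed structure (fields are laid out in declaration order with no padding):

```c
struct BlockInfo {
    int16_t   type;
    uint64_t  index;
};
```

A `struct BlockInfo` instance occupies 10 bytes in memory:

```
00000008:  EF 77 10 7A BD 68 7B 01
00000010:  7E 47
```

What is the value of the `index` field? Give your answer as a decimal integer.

5151556653308279312

`index` follows `type` (2 bytes), so it starts at byte offset 2 and occupies 8 bytes.
Bytes at offsets 2..9: 10 7A BD 68 7B 01 7E 47.
Little-endian: lowest address holds the least-significant byte.
Reassemble most-significant byte first: 47 7E 01 7B 68 BD 7A 10 → 0x477E017B68BD7A10.
0x477E017B68BD7A10 = 5151556653308279312.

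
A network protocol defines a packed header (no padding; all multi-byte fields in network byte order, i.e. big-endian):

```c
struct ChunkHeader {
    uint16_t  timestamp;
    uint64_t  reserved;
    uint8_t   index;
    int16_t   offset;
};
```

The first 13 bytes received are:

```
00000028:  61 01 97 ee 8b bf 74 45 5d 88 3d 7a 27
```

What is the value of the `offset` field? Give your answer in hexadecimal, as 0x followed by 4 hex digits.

0x7A27

`offset` follows `timestamp` (2 B), `reserved` (8 B), `index` (1 B), so it starts at offset 2 + 8 + 1 = 11 and occupies 2 bytes.
Bytes at offsets 11..12: 7A 27.
In big-endian order the high byte comes first in memory.
The bytes are already most-significant first: 0x7A27.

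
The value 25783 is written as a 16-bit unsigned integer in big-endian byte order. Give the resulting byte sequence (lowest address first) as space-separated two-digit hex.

64 B7

25783 in hexadecimal, padded to 16 bits, is 0x64B7.
Split into bytes (most-significant first): 64 B7.
Big-endian: lowest address holds the most-significant byte.
So the memory order matches the most-significant-first order: 64 B7.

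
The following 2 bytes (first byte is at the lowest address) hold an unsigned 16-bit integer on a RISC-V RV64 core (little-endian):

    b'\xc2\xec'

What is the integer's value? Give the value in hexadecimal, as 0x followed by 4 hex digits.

In little-endian order the low byte comes first in memory.
Reassemble most-significant byte first: EC C2 → 0xECC2.

0xECC2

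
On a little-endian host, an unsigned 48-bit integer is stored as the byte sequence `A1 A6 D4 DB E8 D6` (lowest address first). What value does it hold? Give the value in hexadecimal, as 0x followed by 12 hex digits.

In little-endian order the low byte comes first in memory.
Reassemble most-significant byte first: D6 E8 DB D4 A6 A1 → 0xD6E8DBD4A6A1.

0xD6E8DBD4A6A1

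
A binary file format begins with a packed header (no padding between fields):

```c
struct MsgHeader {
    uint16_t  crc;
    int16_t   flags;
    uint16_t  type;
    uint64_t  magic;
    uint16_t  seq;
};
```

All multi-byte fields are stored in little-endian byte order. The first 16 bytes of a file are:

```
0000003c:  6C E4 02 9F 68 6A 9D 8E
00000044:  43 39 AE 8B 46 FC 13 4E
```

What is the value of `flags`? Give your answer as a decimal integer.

`flags` follows `crc` (2 bytes), so it starts at byte offset 2 and occupies 2 bytes.
Bytes at offsets 2..3: 02 9F.
Little-endian: lowest address holds the least-significant byte.
Reassemble most-significant byte first: 9F 02 → 0x9F02.
Top bit is set, so as a signed 16-bit value this is 0x9F02 − 2^16 = -24830.

-24830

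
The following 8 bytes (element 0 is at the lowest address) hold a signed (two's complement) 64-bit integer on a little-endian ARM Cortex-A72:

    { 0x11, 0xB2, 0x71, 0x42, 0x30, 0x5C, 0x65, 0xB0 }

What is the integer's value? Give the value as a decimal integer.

-5736077188043525615

Little-endian: lowest address holds the least-significant byte.
Reassemble most-significant byte first: B0 65 5C 30 42 71 B2 11 → 0xB0655C304271B211.
Top bit is set, so as a signed 64-bit value this is 0xB0655C304271B211 − 2^64 = -5736077188043525615.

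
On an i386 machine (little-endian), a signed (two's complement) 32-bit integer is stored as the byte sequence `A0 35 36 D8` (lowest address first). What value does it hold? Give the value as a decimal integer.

-667535968

In little-endian order the low byte comes first in memory.
Reassemble most-significant byte first: D8 36 35 A0 → 0xD83635A0.
Top bit is set, so as a signed 32-bit value this is 0xD83635A0 − 2^32 = -667535968.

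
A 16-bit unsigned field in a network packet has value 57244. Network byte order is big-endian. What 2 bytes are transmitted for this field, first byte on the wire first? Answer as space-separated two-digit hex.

57244 in hexadecimal, padded to 16 bits, is 0xDF9C.
Split into bytes (most-significant first): DF 9C.
In big-endian order the high byte comes first in memory.
So the memory order matches the most-significant-first order: DF 9C.

DF 9C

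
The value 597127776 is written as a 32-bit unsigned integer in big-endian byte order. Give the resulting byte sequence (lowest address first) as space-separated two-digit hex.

23 97 72 60

597127776 in hexadecimal, padded to 32 bits, is 0x23977260.
Split into bytes (most-significant first): 23 97 72 60.
Big-endian: lowest address holds the most-significant byte.
So the memory order matches the most-significant-first order: 23 97 72 60.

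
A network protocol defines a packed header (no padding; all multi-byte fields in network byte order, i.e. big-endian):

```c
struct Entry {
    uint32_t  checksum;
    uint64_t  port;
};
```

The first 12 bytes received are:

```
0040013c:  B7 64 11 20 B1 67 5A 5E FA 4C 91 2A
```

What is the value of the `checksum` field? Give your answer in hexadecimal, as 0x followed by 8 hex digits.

0xB7641120

`checksum` is the first field, at byte offset 0, occupying 4 bytes.
Bytes at offsets 0..3: B7 64 11 20.
Big-endian stores the most-significant byte at the lowest address.
The bytes are already most-significant first: 0xB7641120.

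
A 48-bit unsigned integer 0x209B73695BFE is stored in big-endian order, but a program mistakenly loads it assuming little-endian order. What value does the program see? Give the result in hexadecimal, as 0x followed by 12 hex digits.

Stored big-endian, the bytes at ascending addresses are 20 9B 73 69 5B FE.
Read back as little-endian, the first byte is least significant, giving 0xFE5B69739B20.

0xFE5B69739B20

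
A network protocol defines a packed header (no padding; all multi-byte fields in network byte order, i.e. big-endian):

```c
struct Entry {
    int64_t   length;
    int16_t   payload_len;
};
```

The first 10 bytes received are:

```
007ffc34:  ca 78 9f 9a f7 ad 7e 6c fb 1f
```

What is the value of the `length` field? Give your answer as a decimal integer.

`length` is the first field, at byte offset 0, occupying 8 bytes.
Bytes at offsets 0..7: CA 78 9F 9A F7 AD 7E 6C.
In big-endian order the high byte comes first in memory.
The bytes are already most-significant first: 0xCA789F9AF7AD7E6C.
Top bit is set, so as a signed 64-bit value this is 0xCA789F9AF7AD7E6C − 2^64 = -3857157592913707412.

-3857157592913707412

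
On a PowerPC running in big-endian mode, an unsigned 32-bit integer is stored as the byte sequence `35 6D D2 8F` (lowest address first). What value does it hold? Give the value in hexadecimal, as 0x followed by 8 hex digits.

0x356DD28F

Big-endian stores the most-significant byte at the lowest address.
The bytes are already most-significant first: 0x356DD28F.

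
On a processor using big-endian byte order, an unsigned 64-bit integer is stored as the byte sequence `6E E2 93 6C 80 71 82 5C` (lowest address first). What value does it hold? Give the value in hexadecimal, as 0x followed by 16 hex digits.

Big-endian: lowest address holds the most-significant byte.
The bytes are already most-significant first: 0x6EE2936C8071825C.

0x6EE2936C8071825C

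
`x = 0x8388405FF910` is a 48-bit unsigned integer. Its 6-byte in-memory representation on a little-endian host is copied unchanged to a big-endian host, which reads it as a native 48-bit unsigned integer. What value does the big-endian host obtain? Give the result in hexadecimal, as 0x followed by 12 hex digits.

Stored little-endian, the bytes at ascending addresses are 10 F9 5F 40 88 83.
Read back as big-endian, the last byte is least significant, giving 0x10F95F408883.

0x10F95F408883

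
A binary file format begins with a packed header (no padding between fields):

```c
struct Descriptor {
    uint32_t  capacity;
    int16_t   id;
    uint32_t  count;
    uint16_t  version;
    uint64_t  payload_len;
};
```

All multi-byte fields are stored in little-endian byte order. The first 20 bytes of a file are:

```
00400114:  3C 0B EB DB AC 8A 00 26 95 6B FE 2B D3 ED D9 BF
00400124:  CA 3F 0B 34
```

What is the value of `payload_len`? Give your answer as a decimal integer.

3750161254750744019

`payload_len` follows `capacity` (4 B), `id` (2 B), `count` (4 B), `version` (2 B), so it starts at offset 4 + 2 + 4 + 2 = 12 and occupies 8 bytes.
Bytes at offsets 12..19: D3 ED D9 BF CA 3F 0B 34.
Little-endian stores the least-significant byte at the lowest address.
Reassemble most-significant byte first: 34 0B 3F CA BF D9 ED D3 → 0x340B3FCABFD9EDD3.
0x340B3FCABFD9EDD3 = 3750161254750744019.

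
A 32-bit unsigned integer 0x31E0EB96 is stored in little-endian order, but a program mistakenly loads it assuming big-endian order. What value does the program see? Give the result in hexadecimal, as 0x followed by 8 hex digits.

Stored little-endian, the bytes at ascending addresses are 96 EB E0 31.
Read back as big-endian, the last byte is least significant, giving 0x96EBE031.

0x96EBE031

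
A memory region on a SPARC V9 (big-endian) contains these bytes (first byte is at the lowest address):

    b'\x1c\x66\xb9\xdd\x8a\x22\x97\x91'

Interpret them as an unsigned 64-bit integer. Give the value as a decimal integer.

2046527441842902929

Big-endian: lowest address holds the most-significant byte.
The bytes are already most-significant first: 0x1C66B9DD8A229791.
0x1C66B9DD8A229791 = 2046527441842902929.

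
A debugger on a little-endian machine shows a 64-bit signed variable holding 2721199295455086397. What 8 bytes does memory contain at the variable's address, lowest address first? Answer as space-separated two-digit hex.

2721199295455086397 in hexadecimal, padded to 64 bits, is 0x25C3A45778A4C73D.
Split into bytes (most-significant first): 25 C3 A4 57 78 A4 C7 3D.
Little-endian: lowest address holds the least-significant byte.
So at ascending addresses the bytes are 3D C7 A4 78 57 A4 C3 25.

3D C7 A4 78 57 A4 C3 25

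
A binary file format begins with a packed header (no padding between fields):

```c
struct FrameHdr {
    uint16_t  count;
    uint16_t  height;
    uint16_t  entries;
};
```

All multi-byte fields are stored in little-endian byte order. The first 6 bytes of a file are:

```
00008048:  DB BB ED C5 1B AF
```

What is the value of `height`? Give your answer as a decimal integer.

`height` follows `count` (2 bytes), so it starts at byte offset 2 and occupies 2 bytes.
Bytes at offsets 2..3: ED C5.
In little-endian order the low byte comes first in memory.
Reassemble most-significant byte first: C5 ED → 0xC5ED.
0xC5ED = 50669.

50669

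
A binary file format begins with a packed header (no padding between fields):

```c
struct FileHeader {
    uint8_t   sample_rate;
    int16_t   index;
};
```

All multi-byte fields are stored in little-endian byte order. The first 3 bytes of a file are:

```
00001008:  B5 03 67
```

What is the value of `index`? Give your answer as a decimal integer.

`index` follows `sample_rate` (1 byte), so it starts at byte offset 1 and occupies 2 bytes.
Bytes at offsets 1..2: 03 67.
Little-endian stores the least-significant byte at the lowest address.
Reassemble most-significant byte first: 67 03 → 0x6703.
0x6703 = 26371.

26371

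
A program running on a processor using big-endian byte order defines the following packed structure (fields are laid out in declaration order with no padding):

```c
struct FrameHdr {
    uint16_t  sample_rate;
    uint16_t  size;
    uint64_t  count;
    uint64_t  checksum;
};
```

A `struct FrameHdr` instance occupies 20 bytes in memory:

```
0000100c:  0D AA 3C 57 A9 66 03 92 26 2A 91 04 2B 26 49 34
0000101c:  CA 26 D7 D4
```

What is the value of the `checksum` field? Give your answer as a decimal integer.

`checksum` follows `sample_rate` (2 B), `size` (2 B), `count` (8 B), so it starts at offset 2 + 2 + 8 = 12 and occupies 8 bytes.
Bytes at offsets 12..19: 2B 26 49 34 CA 26 D7 D4.
Big-endian: lowest address holds the most-significant byte.
The bytes are already most-significant first: 0x2B264934CA26D7D4.
0x2B264934CA26D7D4 = 3109253083824576468.

3109253083824576468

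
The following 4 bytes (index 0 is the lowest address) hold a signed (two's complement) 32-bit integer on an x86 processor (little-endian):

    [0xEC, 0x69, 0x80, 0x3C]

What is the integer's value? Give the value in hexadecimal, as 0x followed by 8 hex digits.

Little-endian: lowest address holds the least-significant byte.
Reassemble most-significant byte first: 3C 80 69 EC → 0x3C8069EC.

0x3C8069EC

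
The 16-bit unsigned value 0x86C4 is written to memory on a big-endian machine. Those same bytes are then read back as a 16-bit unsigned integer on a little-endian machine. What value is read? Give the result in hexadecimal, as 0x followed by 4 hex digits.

0xC486

Stored big-endian, the bytes at ascending addresses are 86 C4.
Read back as little-endian, the first byte is least significant, giving 0xC486.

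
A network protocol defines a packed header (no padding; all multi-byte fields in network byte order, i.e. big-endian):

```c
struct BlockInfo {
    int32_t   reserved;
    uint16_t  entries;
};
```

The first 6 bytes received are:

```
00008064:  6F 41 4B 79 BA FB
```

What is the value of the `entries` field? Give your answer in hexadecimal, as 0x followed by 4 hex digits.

`entries` follows `reserved` (4 bytes), so it starts at byte offset 4 and occupies 2 bytes.
Bytes at offsets 4..5: BA FB.
Big-endian: lowest address holds the most-significant byte.
The bytes are already most-significant first: 0xBAFB.

0xBAFB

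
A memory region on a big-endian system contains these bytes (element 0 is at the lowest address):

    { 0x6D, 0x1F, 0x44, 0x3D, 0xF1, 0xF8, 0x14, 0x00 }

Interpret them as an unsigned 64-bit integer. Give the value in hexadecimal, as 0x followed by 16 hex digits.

Big-endian: lowest address holds the most-significant byte.
The bytes are already most-significant first: 0x6D1F443DF1F81400.

0x6D1F443DF1F81400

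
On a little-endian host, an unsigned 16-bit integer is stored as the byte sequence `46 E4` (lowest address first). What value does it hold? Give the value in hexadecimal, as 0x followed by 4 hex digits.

0xE446

In little-endian order the low byte comes first in memory.
Reassemble most-significant byte first: E4 46 → 0xE446.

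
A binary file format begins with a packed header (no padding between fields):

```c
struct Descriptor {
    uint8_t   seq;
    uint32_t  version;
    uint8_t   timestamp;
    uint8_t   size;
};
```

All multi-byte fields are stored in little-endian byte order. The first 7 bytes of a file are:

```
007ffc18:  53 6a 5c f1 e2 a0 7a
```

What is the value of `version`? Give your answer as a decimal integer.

3807468650

`version` follows `seq` (1 byte), so it starts at byte offset 1 and occupies 4 bytes.
Bytes at offsets 1..4: 6A 5C F1 E2.
Little-endian stores the least-significant byte at the lowest address.
Reassemble most-significant byte first: E2 F1 5C 6A → 0xE2F15C6A.
0xE2F15C6A = 3807468650.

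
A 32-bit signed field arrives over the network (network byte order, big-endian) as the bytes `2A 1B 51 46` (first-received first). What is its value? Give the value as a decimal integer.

In big-endian order the high byte comes first in memory.
The bytes are already most-significant first: 0x2A1B5146.
0x2A1B5146 = 706433350.

706433350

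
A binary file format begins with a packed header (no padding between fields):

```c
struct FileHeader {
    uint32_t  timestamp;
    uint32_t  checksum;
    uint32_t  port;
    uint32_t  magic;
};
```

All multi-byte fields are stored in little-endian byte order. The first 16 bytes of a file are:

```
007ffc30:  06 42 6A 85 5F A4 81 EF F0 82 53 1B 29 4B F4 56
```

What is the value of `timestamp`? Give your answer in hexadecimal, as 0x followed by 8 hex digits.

`timestamp` is the first field, at byte offset 0, occupying 4 bytes.
Bytes at offsets 0..3: 06 42 6A 85.
Little-endian: lowest address holds the least-significant byte.
Reassemble most-significant byte first: 85 6A 42 06 → 0x856A4206.

0x856A4206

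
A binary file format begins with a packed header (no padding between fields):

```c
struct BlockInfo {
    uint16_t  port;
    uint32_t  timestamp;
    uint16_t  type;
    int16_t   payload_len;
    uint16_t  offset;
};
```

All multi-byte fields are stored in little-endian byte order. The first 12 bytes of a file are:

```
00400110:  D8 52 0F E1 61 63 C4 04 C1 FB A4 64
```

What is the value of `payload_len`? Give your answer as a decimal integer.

`payload_len` follows `port` (2 B), `timestamp` (4 B), `type` (2 B), so it starts at offset 2 + 4 + 2 = 8 and occupies 2 bytes.
Bytes at offsets 8..9: C1 FB.
Little-endian: lowest address holds the least-significant byte.
Reassemble most-significant byte first: FB C1 → 0xFBC1.
Top bit is set, so as a signed 16-bit value this is 0xFBC1 − 2^16 = -1087.

-1087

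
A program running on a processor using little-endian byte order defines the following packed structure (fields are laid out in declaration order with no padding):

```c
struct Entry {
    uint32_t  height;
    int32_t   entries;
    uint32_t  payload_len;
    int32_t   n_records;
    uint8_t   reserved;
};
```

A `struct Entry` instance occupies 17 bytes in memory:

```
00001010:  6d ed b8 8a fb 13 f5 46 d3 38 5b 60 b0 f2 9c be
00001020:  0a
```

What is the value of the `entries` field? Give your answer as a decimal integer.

`entries` follows `height` (4 bytes), so it starts at byte offset 4 and occupies 4 bytes.
Bytes at offsets 4..7: FB 13 F5 46.
In little-endian order the low byte comes first in memory.
Reassemble most-significant byte first: 46 F5 13 FB → 0x46F513FB.
0x46F513FB = 1190466555.

1190466555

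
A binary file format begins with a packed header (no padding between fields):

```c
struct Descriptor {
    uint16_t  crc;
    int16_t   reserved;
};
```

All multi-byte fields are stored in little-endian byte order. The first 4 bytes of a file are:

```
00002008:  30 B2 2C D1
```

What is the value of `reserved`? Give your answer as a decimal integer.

`reserved` follows `crc` (2 bytes), so it starts at byte offset 2 and occupies 2 bytes.
Bytes at offsets 2..3: 2C D1.
Little-endian stores the least-significant byte at the lowest address.
Reassemble most-significant byte first: D1 2C → 0xD12C.
Top bit is set, so as a signed 16-bit value this is 0xD12C − 2^16 = -11988.

-11988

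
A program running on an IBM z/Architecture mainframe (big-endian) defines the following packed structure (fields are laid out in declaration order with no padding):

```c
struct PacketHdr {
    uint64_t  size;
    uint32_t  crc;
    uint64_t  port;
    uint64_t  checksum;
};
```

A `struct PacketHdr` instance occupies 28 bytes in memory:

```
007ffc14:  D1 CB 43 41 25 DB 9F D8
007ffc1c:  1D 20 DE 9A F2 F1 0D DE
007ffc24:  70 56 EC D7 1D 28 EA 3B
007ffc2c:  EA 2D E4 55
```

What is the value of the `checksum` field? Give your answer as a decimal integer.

2101186769221182549

`checksum` follows `size` (8 B), `crc` (4 B), `port` (8 B), so it starts at offset 8 + 4 + 8 = 20 and occupies 8 bytes.
Bytes at offsets 20..27: 1D 28 EA 3B EA 2D E4 55.
Big-endian stores the most-significant byte at the lowest address.
The bytes are already most-significant first: 0x1D28EA3BEA2DE455.
0x1D28EA3BEA2DE455 = 2101186769221182549.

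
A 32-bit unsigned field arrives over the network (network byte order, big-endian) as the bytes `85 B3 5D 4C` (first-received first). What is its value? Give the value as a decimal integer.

Big-endian stores the most-significant byte at the lowest address.
The bytes are already most-significant first: 0x85B35D4C.
0x85B35D4C = 2243124556.

2243124556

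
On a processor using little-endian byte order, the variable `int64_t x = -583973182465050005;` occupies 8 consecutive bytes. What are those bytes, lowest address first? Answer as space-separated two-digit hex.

Two's complement of -583973182465050005 in 64 bits: 583973182465050005 = 0x081AB083F32F0595; invert → 0xF7E54F7C0CD0FA6A; add 1 → 0xF7E54F7C0CD0FA6B.
Split into bytes (most-significant first): F7 E5 4F 7C 0C D0 FA 6B.
Little-endian: lowest address holds the least-significant byte.
So at ascending addresses the bytes are 6B FA D0 0C 7C 4F E5 F7.

6B FA D0 0C 7C 4F E5 F7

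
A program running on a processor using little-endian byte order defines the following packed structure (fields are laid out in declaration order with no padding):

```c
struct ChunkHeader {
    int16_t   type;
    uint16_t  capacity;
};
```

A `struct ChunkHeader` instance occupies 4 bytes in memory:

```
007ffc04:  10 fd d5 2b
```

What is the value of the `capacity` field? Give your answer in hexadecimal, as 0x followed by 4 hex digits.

`capacity` follows `type` (2 bytes), so it starts at byte offset 2 and occupies 2 bytes.
Bytes at offsets 2..3: D5 2B.
In little-endian order the low byte comes first in memory.
Reassemble most-significant byte first: 2B D5 → 0x2BD5.

0x2BD5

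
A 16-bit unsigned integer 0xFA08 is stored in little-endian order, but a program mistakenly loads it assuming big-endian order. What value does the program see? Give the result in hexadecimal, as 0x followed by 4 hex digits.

0x08FA

Stored little-endian, the bytes at ascending addresses are 08 FA.
Read back as big-endian, the last byte is least significant, giving 0x08FA.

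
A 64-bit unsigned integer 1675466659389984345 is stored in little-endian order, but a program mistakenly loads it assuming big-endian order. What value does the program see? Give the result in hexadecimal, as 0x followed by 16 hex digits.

0x594EF3B90C744017

1675466659389984345 in 64-bit hexadecimal is 0x1740740CB9F34E59.
Stored little-endian, the bytes at ascending addresses are 59 4E F3 B9 0C 74 40 17.
Read back as big-endian, the last byte is least significant, giving 0x594EF3B90C744017.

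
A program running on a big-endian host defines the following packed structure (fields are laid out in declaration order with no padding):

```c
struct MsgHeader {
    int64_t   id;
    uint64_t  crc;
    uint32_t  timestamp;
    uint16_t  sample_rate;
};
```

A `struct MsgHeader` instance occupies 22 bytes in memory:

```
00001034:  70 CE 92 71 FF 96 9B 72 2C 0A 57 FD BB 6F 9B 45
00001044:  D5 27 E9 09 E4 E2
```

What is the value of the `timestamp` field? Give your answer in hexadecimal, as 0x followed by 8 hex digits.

0xD527E909

`timestamp` follows `id` (8 B), `crc` (8 B), so it starts at offset 8 + 8 = 16 and occupies 4 bytes.
Bytes at offsets 16..19: D5 27 E9 09.
In big-endian order the high byte comes first in memory.
The bytes are already most-significant first: 0xD527E909.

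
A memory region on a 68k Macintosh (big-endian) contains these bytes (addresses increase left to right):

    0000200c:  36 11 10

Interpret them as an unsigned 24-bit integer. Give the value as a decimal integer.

Big-endian: lowest address holds the most-significant byte.
The bytes are already most-significant first: 0x361110.
0x361110 = 3543312.

3543312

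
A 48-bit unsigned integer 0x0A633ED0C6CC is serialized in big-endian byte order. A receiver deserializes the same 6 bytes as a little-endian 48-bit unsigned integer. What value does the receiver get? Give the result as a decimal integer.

225154269340426

Stored big-endian, the bytes at ascending addresses are 0A 63 3E D0 C6 CC.
Read back as little-endian, the first byte is least significant, giving 0xCCC6D03E630A.
0xCCC6D03E630A = 225154269340426.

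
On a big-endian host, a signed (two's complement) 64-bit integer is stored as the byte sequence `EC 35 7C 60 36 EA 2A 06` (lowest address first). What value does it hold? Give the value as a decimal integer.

-1426096954312873466

Big-endian stores the most-significant byte at the lowest address.
The bytes are already most-significant first: 0xEC357C6036EA2A06.
Top bit is set, so as a signed 64-bit value this is 0xEC357C6036EA2A06 − 2^64 = -1426096954312873466.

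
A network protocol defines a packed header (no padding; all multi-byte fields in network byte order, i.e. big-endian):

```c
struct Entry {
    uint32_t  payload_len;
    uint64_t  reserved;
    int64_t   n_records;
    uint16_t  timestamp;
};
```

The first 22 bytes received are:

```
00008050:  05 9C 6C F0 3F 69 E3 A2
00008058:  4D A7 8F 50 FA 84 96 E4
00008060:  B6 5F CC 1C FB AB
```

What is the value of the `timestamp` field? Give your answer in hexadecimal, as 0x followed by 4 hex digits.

0xFBAB

`timestamp` follows `payload_len` (4 B), `reserved` (8 B), `n_records` (8 B), so it starts at offset 4 + 8 + 8 = 20 and occupies 2 bytes.
Bytes at offsets 20..21: FB AB.
In big-endian order the high byte comes first in memory.
The bytes are already most-significant first: 0xFBAB.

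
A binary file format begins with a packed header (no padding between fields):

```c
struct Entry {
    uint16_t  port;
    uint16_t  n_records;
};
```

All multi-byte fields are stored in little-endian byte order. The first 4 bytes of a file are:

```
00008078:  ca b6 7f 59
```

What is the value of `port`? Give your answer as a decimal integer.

`port` is the first field, at byte offset 0, occupying 2 bytes.
Bytes at offsets 0..1: CA B6.
Little-endian: lowest address holds the least-significant byte.
Reassemble most-significant byte first: B6 CA → 0xB6CA.
0xB6CA = 46794.

46794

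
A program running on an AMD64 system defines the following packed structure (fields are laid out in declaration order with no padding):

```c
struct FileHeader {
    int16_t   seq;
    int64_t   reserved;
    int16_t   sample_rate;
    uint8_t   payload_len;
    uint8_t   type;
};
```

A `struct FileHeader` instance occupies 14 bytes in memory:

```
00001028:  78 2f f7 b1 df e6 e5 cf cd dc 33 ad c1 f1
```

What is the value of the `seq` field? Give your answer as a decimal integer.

`seq` is the first field, at byte offset 0, occupying 2 bytes.
Bytes at offsets 0..1: 78 2F.
In little-endian order the low byte comes first in memory.
Reassemble most-significant byte first: 2F 78 → 0x2F78.
0x2F78 = 12152.

12152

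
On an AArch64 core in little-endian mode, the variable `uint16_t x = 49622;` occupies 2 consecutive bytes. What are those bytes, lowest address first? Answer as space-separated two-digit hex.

49622 in hexadecimal, padded to 16 bits, is 0xC1D6.
Split into bytes (most-significant first): C1 D6.
In little-endian order the low byte comes first in memory.
So at ascending addresses the bytes are D6 C1.

D6 C1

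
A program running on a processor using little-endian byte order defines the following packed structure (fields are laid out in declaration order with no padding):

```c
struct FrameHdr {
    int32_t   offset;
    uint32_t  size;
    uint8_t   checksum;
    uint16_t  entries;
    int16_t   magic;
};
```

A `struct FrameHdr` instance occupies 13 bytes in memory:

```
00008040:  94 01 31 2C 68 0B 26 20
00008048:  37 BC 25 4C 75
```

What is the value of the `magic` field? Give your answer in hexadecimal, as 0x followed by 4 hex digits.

0x754C

`magic` follows `offset` (4 B), `size` (4 B), `checksum` (1 B), `entries` (2 B), so it starts at offset 4 + 4 + 1 + 2 = 11 and occupies 2 bytes.
Bytes at offsets 11..12: 4C 75.
Little-endian: lowest address holds the least-significant byte.
Reassemble most-significant byte first: 75 4C → 0x754C.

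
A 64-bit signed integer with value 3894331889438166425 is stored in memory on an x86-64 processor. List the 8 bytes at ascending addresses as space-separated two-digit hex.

3894331889438166425 in hexadecimal, padded to 64 bits, is 0x360B72386B700D99.
Split into bytes (most-significant first): 36 0B 72 38 6B 70 0D 99.
Little-endian stores the least-significant byte at the lowest address.
So at ascending addresses the bytes are 99 0D 70 6B 38 72 0B 36.

99 0D 70 6B 38 72 0B 36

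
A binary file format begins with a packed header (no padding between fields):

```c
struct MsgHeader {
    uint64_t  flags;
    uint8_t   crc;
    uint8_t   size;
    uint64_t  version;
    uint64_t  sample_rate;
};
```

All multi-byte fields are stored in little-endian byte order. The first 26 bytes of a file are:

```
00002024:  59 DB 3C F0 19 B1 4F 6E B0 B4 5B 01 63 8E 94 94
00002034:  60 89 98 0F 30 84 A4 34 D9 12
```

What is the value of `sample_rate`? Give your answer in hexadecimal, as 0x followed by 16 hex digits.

0x12D934A484300F98

`sample_rate` follows `flags` (8 B), `crc` (1 B), `size` (1 B), `version` (8 B), so it starts at offset 8 + 1 + 1 + 8 = 18 and occupies 8 bytes.
Bytes at offsets 18..25: 98 0F 30 84 A4 34 D9 12.
Little-endian: lowest address holds the least-significant byte.
Reassemble most-significant byte first: 12 D9 34 A4 84 30 0F 98 → 0x12D934A484300F98.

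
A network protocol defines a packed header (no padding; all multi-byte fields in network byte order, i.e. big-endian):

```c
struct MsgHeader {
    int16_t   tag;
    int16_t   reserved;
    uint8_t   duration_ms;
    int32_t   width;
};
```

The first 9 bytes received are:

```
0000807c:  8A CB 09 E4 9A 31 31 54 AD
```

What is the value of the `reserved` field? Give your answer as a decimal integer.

2532

`reserved` follows `tag` (2 bytes), so it starts at byte offset 2 and occupies 2 bytes.
Bytes at offsets 2..3: 09 E4.
In big-endian order the high byte comes first in memory.
The bytes are already most-significant first: 0x09E4.
0x09E4 = 2532.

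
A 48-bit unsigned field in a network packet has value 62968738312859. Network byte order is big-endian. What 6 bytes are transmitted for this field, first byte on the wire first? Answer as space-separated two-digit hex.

62968738312859 in hexadecimal, padded to 48 bits, is 0x39450D47729B.
Split into bytes (most-significant first): 39 45 0D 47 72 9B.
Big-endian: lowest address holds the most-significant byte.
So the memory order matches the most-significant-first order: 39 45 0D 47 72 9B.

39 45 0D 47 72 9B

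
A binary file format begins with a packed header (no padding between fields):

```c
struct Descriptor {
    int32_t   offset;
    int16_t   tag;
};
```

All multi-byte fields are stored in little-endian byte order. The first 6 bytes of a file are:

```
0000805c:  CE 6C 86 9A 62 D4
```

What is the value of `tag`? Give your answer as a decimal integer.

-11166

`tag` follows `offset` (4 bytes), so it starts at byte offset 4 and occupies 2 bytes.
Bytes at offsets 4..5: 62 D4.
Little-endian: lowest address holds the least-significant byte.
Reassemble most-significant byte first: D4 62 → 0xD462.
Top bit is set, so as a signed 16-bit value this is 0xD462 − 2^16 = -11166.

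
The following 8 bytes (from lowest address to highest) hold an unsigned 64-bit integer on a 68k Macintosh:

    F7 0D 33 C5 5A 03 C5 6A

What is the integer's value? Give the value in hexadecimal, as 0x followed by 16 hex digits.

0xF70D33C55A03C56A

Big-endian: lowest address holds the most-significant byte.
The bytes are already most-significant first: 0xF70D33C55A03C56A.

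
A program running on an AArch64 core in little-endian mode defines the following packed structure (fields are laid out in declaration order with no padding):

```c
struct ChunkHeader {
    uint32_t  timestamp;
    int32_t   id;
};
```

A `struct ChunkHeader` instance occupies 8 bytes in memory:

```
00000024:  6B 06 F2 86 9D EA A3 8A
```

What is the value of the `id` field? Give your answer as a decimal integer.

-1968969059

`id` follows `timestamp` (4 bytes), so it starts at byte offset 4 and occupies 4 bytes.
Bytes at offsets 4..7: 9D EA A3 8A.
In little-endian order the low byte comes first in memory.
Reassemble most-significant byte first: 8A A3 EA 9D → 0x8AA3EA9D.
Top bit is set, so as a signed 32-bit value this is 0x8AA3EA9D − 2^32 = -1968969059.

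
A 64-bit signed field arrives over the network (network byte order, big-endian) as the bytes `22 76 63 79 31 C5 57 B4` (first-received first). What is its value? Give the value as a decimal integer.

Big-endian stores the most-significant byte at the lowest address.
The bytes are already most-significant first: 0x2276637931C557B4.
0x2276637931C557B4 = 2483281616718616500.

2483281616718616500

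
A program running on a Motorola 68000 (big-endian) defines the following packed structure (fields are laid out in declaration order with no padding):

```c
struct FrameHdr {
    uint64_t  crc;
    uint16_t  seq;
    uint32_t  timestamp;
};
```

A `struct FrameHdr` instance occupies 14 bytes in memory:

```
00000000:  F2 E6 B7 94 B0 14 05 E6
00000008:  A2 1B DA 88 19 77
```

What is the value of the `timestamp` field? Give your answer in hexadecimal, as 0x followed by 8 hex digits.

`timestamp` follows `crc` (8 B), `seq` (2 B), so it starts at offset 8 + 2 = 10 and occupies 4 bytes.
Bytes at offsets 10..13: DA 88 19 77.
In big-endian order the high byte comes first in memory.
The bytes are already most-significant first: 0xDA881977.

0xDA881977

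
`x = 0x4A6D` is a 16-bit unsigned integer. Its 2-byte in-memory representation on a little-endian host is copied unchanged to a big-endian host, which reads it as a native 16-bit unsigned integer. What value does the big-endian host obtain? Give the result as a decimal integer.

Stored little-endian, the bytes at ascending addresses are 6D 4A.
Read back as big-endian, the last byte is least significant, giving 0x6D4A.
0x6D4A = 27978.

27978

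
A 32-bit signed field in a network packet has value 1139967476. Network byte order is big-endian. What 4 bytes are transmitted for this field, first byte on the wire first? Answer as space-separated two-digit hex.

1139967476 in hexadecimal, padded to 32 bits, is 0x43F285F4.
Split into bytes (most-significant first): 43 F2 85 F4.
Big-endian: lowest address holds the most-significant byte.
So the memory order matches the most-significant-first order: 43 F2 85 F4.

43 F2 85 F4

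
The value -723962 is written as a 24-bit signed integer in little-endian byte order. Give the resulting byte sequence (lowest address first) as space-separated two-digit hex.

06 F4 F4

Two's complement of -723962 in 24 bits: 723962 = 0x0B0BFA; invert → 0xF4F405; add 1 → 0xF4F406.
Split into bytes (most-significant first): F4 F4 06.
Little-endian stores the least-significant byte at the lowest address.
So at ascending addresses the bytes are 06 F4 F4.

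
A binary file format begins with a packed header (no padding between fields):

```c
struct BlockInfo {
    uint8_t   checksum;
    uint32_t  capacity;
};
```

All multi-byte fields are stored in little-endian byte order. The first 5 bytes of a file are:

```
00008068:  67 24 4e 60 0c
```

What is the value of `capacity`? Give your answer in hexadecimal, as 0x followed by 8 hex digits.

`capacity` follows `checksum` (1 byte), so it starts at byte offset 1 and occupies 4 bytes.
Bytes at offsets 1..4: 24 4E 60 0C.
Little-endian: lowest address holds the least-significant byte.
Reassemble most-significant byte first: 0C 60 4E 24 → 0x0C604E24.

0x0C604E24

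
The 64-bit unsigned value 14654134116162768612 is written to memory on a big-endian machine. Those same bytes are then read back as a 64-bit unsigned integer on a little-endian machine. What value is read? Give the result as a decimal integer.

14654134116162768612 in 64-bit hexadecimal is 0xCB5DF15674D08EE4.
Stored big-endian, the bytes at ascending addresses are CB 5D F1 56 74 D0 8E E4.
Read back as little-endian, the first byte is least significant, giving 0xE48ED07456F15DCB.
0xE48ED07456F15DCB = 16469330085433925067.

16469330085433925067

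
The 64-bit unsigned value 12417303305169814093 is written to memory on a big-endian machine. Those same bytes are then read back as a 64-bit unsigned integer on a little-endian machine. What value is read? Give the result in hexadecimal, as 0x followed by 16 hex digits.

12417303305169814093 in 64-bit hexadecimal is 0xAC531F90FCEE424D.
Stored big-endian, the bytes at ascending addresses are AC 53 1F 90 FC EE 42 4D.
Read back as little-endian, the first byte is least significant, giving 0x4D42EEFC901F53AC.

0x4D42EEFC901F53AC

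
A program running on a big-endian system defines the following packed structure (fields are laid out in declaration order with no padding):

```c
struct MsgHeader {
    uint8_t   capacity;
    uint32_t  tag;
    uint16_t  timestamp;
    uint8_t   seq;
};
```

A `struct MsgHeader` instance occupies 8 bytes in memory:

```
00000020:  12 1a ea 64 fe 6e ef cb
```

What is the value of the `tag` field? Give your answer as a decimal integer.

`tag` follows `capacity` (1 byte), so it starts at byte offset 1 and occupies 4 bytes.
Bytes at offsets 1..4: 1A EA 64 FE.
Big-endian: lowest address holds the most-significant byte.
The bytes are already most-significant first: 0x1AEA64FE.
0x1AEA64FE = 451568894.

451568894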